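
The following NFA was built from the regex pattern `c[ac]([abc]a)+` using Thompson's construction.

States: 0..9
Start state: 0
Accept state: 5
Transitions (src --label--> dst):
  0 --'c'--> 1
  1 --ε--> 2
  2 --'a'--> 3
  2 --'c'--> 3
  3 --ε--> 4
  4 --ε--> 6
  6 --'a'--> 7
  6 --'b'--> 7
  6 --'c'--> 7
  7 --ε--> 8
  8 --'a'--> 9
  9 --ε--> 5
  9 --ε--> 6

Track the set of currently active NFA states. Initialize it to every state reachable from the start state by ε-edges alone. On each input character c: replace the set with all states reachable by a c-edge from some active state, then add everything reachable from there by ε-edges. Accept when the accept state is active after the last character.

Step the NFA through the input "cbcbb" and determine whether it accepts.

start: ε-closure({0}) = {0}
'c' @ 1: {1,2}
'b' @ 2: {}  — dead — no transitions
rest 'cbb' ignored (set empty)
after full input: {}  (accept=5 not in)

Answer: REJECT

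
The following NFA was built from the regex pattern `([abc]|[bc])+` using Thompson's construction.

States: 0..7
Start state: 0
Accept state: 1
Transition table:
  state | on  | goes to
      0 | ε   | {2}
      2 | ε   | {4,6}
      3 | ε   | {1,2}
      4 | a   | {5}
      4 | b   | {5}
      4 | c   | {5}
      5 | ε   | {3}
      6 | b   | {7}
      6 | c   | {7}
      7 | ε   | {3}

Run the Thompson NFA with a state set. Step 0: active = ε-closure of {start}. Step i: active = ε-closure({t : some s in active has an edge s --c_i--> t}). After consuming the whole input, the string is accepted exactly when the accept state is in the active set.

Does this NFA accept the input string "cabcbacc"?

Answer: ACCEPT

Derivation:
S₀ = ε-closure({0}) = {0,2,4,6}
'c' @ 1: {1,2,3,4,5,6,7}  [accepting]
'a' @ 2: {1,2,3,4,5,6}  [accepting]
'b' @ 3: {1,2,3,4,5,6,7}  [accepting]
'c' @ 4: {1,2,3,4,5,6,7}  [accepting]
'b' @ 5: {1,2,3,4,5,6,7}  [accepting]
'a' @ 6: {1,2,3,4,5,6}  [accepting]
'c' @ 7: {1,2,3,4,5,6,7}  [accepting]
'c' @ 8: {1,2,3,4,5,6,7}  [accepting]
end set {1,2,3,4,5,6,7} — state 1 in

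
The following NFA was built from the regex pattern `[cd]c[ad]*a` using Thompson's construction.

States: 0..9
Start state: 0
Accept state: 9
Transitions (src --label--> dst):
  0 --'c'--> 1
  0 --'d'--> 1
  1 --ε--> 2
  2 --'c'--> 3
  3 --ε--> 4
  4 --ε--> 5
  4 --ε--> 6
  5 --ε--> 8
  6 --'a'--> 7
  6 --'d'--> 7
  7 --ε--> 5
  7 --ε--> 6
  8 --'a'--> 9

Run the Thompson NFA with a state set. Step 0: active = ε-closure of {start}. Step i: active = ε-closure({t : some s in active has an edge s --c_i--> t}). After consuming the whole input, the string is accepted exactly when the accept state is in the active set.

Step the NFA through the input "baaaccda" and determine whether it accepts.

S₀ = ε-closure({0}) = {0}
'b' @ 1: {}  — no active states
rest 'aaaccda' ignored (set empty)
after full input: {}  (accept=9 not in)

Answer: REJECT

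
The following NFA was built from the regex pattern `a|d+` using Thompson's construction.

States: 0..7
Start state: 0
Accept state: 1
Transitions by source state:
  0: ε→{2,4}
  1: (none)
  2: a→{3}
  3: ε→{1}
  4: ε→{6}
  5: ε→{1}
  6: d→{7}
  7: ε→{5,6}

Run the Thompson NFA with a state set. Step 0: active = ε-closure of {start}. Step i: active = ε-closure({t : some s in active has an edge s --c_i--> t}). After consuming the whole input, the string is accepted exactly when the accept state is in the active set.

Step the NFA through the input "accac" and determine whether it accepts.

Answer: REJECT

Derivation:
initial (ε-close {0}): {0,2,4,6}
'a' @ 1: {1,3}  (accept∈set)
'c' @ 2: {}  — dead — no transitions
rest 'cac' ignored (set empty)
final: {}; accept 1 not in set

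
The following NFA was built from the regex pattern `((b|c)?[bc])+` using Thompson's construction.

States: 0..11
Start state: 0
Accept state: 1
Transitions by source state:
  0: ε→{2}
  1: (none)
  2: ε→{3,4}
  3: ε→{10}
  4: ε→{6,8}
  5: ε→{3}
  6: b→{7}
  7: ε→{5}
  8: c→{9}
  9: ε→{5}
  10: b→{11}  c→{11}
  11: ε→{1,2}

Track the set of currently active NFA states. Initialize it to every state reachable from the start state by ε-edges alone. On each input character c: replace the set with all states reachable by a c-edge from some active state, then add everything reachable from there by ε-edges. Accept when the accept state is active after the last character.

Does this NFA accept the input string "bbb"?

Answer: ACCEPT

Trace:
initial (ε-close {0}): {0,2,3,4,6,8,10}
'b' @ 1: {1,2,3,4,5,6,7,8,10,11}  [accepting]
'b' @ 2: {1,2,3,4,5,6,7,8,10,11}  [accepting]
'b' @ 3: {1,2,3,4,5,6,7,8,10,11}  [accepting]
after full input: {1,2,3,4,5,6,7,8,10,11}  (accept=1 in)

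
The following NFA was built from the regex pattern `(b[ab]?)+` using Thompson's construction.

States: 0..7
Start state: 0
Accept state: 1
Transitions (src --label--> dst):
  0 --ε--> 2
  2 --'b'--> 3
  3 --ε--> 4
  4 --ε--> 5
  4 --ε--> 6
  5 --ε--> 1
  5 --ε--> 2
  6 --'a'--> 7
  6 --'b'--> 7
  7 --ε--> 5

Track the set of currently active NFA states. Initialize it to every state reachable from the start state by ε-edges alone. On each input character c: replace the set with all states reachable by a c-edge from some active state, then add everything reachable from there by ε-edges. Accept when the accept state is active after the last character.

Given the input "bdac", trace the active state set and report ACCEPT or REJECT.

Answer: REJECT

Derivation:
start: ε-closure({0}) = {0,2}
'b' @ 1: {1,2,3,4,5,6}  (accept∈set)
'd' @ 2: {}  — no active states
rest 'ac' ignored (set empty)
final: {}; accept 1 not in set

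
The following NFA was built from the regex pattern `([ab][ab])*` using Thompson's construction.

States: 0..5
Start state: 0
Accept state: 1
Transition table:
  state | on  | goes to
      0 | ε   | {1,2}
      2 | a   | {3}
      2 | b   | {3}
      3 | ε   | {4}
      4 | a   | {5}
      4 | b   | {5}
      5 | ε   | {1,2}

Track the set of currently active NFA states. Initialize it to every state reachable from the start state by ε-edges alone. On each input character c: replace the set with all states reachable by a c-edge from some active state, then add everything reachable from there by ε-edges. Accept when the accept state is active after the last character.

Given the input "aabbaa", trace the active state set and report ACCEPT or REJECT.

Answer: ACCEPT

Steps:
S₀ = ε-closure({0}) = {0,1,2}
'a' @ 1: {3,4}
'a' @ 2: {1,2,5}  (accept∈set)
'b' @ 3: {3,4}
'b' @ 4: {1,2,5}  (accept∈set)
'a' @ 5: {3,4}
'a' @ 6: {1,2,5}  (accept∈set)
final: {1,2,5}; accept 1 in set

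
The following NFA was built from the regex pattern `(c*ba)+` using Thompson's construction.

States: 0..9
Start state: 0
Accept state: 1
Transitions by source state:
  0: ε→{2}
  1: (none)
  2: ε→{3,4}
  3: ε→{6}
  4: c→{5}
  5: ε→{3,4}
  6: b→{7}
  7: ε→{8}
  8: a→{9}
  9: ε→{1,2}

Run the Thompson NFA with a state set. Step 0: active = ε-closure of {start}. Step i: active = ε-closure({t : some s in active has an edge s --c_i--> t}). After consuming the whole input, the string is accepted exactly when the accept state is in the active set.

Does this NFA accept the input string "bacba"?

start: ε-closure({0}) = {0,2,3,4,6}
'b' @ 1: {7,8}
'a' @ 2: {1,2,3,4,6,9}  ✓accept
'c' @ 3: {3,4,5,6}
'b' @ 4: {7,8}
'a' @ 5: {1,2,3,4,6,9}  ✓accept
after full input: {1,2,3,4,6,9}  (accept=1 in)

Answer: ACCEPT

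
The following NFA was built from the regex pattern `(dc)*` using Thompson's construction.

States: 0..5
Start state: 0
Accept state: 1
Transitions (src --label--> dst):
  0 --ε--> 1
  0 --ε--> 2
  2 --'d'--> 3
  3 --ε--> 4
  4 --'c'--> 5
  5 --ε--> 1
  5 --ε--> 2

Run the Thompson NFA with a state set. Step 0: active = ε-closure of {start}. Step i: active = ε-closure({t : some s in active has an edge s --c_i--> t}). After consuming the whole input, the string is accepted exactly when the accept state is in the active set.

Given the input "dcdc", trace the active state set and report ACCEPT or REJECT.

S₀ = ε-closure({0}) = {0,1,2}
'd' @ 1: {3,4}
'c' @ 2: {1,2,5}  (accept∈set)
'd' @ 3: {3,4}
'c' @ 4: {1,2,5}  (accept∈set)
final: {1,2,5}; accept 1 in set

Answer: ACCEPT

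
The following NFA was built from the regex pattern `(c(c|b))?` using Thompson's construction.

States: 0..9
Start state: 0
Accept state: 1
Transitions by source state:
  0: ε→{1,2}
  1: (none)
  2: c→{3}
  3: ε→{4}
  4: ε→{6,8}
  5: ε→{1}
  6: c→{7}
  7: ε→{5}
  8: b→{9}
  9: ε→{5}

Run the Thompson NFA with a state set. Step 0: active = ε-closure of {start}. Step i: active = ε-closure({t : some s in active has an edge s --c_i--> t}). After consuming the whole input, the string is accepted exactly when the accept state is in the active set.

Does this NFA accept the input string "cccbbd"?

Answer: REJECT

Steps:
S₀ = ε-closure({0}) = {0,1,2}
'c' @ 1: {3,4,6,8}
'c' @ 2: {1,5,7}  ✓accept
'c' @ 3: {}  — state set empty
rest 'bbd' ignored (set empty)
final: {}; accept 1 not in set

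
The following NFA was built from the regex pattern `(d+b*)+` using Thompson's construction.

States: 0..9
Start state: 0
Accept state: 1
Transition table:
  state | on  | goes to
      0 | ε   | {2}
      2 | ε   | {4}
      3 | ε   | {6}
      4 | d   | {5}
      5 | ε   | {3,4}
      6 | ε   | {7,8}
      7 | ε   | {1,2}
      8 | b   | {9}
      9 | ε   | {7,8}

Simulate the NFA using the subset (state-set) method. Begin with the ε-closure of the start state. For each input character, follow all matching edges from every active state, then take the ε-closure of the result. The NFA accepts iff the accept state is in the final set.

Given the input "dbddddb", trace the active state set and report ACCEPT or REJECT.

start: ε-closure({0}) = {0,2,4}
'd' @ 1: {1,2,3,4,5,6,7,8}  (accept∈set)
'b' @ 2: {1,2,4,7,8,9}  (accept∈set)
'd' @ 3: {1,2,3,4,5,6,7,8}  (accept∈set)
'd' @ 4: {1,2,3,4,5,6,7,8}  (accept∈set)
'd' @ 5: {1,2,3,4,5,6,7,8}  (accept∈set)
'd' @ 6: {1,2,3,4,5,6,7,8}  (accept∈set)
'b' @ 7: {1,2,4,7,8,9}  (accept∈set)
end set {1,2,4,7,8,9} — state 1 in

Answer: ACCEPT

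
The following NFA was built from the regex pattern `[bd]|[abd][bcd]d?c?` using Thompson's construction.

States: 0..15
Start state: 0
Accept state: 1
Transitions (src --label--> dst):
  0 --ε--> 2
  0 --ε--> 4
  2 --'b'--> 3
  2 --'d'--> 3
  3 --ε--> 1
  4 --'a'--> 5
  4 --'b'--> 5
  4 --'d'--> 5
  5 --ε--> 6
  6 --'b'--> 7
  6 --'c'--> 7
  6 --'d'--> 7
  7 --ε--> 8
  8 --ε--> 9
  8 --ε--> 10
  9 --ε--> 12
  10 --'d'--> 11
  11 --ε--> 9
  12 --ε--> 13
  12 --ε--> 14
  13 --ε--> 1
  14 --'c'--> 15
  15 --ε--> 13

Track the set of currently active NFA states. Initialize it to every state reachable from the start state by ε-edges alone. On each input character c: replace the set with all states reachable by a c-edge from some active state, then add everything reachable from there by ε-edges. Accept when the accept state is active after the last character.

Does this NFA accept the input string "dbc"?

Answer: ACCEPT

Derivation:
initial (ε-close {0}): {0,2,4}
'd' @ 1: {1,3,5,6}  [accepting]
'b' @ 2: {1,7,8,9,10,12,13,14}  [accepting]
'c' @ 3: {1,13,15}  [accepting]
final: {1,13,15}; accept 1 in set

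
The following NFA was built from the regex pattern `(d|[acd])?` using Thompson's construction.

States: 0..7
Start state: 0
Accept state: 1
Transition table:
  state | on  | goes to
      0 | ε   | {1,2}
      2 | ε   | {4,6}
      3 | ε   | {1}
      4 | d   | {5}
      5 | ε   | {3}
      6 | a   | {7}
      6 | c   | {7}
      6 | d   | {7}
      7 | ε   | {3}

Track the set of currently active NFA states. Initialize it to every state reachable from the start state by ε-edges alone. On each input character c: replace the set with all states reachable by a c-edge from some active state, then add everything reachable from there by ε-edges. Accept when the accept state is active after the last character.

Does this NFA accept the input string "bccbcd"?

Answer: REJECT

Trace:
initial (ε-close {0}): {0,1,2,4,6}
'b' @ 1: {}  — no active states
rest 'ccbcd' ignored (set empty)
after full input: {}  (accept=1 not in)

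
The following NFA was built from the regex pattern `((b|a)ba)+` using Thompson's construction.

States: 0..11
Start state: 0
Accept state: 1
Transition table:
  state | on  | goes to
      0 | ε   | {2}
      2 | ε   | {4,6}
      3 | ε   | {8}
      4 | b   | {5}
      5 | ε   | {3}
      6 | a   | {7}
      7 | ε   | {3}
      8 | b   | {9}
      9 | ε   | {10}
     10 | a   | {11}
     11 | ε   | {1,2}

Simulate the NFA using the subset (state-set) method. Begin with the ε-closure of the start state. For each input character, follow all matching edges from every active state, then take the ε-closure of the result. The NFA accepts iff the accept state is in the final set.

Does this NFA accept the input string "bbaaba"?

Answer: ACCEPT

Derivation:
initial (ε-close {0}): {0,2,4,6}
'b' @ 1: {3,5,8}
'b' @ 2: {9,10}
'a' @ 3: {1,2,4,6,11}  ✓accept
'a' @ 4: {3,7,8}
'b' @ 5: {9,10}
'a' @ 6: {1,2,4,6,11}  ✓accept
after full input: {1,2,4,6,11}  (accept=1 in)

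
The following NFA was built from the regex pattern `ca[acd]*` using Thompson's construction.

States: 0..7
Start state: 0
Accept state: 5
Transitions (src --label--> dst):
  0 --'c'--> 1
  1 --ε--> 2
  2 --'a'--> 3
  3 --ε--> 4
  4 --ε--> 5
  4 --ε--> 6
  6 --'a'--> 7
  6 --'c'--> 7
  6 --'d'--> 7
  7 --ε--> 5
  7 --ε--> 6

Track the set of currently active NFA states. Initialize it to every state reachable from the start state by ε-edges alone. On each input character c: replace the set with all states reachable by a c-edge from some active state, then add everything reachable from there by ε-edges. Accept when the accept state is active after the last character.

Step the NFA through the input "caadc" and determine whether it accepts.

Answer: ACCEPT

Steps:
start: ε-closure({0}) = {0}
'c' @ 1: {1,2}
'a' @ 2: {3,4,5,6}  (accept∈set)
'a' @ 3: {5,6,7}  (accept∈set)
'd' @ 4: {5,6,7}  (accept∈set)
'c' @ 5: {5,6,7}  (accept∈set)
after full input: {5,6,7}  (accept=5 in)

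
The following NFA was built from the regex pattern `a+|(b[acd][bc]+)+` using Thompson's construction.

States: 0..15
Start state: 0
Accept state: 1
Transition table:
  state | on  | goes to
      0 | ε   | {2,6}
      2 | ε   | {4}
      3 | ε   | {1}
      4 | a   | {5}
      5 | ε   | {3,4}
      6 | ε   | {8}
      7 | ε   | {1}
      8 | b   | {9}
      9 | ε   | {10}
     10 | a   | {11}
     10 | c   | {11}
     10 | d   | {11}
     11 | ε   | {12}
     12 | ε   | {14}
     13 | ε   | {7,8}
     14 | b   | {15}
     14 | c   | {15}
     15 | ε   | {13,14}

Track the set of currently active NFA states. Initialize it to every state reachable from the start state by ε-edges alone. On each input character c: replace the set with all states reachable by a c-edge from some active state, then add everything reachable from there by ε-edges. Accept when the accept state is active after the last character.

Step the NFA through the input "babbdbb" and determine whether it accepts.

initial (ε-close {0}): {0,2,4,6,8}
'b' @ 1: {9,10}
'a' @ 2: {11,12,14}
'b' @ 3: {1,7,8,13,14,15}  [accepting]
'b' @ 4: {1,7,8,9,10,13,14,15}  [accepting]
'd' @ 5: {11,12,14}
'b' @ 6: {1,7,8,13,14,15}  [accepting]
'b' @ 7: {1,7,8,9,10,13,14,15}  [accepting]
after full input: {1,7,8,9,10,13,14,15}  (accept=1 in)

Answer: ACCEPT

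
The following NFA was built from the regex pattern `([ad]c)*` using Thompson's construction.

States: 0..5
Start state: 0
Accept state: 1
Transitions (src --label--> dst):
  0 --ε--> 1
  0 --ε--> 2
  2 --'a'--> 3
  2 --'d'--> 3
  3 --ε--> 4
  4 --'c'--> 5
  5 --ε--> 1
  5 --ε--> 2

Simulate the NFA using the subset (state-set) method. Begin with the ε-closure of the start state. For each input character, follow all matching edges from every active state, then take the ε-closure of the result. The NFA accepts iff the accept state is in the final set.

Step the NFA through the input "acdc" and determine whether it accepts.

Answer: ACCEPT

Steps:
S₀ = ε-closure({0}) = {0,1,2}
'a' @ 1: {3,4}
'c' @ 2: {1,2,5}  ✓accept
'd' @ 3: {3,4}
'c' @ 4: {1,2,5}  ✓accept
after full input: {1,2,5}  (accept=1 in)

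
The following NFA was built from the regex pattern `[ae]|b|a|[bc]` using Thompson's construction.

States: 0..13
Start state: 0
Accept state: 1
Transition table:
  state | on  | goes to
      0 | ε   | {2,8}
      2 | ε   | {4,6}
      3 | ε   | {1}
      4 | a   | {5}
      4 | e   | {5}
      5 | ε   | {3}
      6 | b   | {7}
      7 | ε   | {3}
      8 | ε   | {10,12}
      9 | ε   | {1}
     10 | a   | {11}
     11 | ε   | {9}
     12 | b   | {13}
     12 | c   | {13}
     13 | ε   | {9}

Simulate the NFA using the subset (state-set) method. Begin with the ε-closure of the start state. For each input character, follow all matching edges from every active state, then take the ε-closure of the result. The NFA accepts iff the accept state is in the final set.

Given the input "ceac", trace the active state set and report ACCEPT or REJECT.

start: ε-closure({0}) = {0,2,4,6,8,10,12}
'c' @ 1: {1,9,13}  ✓accept
'e' @ 2: {}  — dead — no transitions
rest 'ac' ignored (set empty)
after full input: {}  (accept=1 not in)

Answer: REJECT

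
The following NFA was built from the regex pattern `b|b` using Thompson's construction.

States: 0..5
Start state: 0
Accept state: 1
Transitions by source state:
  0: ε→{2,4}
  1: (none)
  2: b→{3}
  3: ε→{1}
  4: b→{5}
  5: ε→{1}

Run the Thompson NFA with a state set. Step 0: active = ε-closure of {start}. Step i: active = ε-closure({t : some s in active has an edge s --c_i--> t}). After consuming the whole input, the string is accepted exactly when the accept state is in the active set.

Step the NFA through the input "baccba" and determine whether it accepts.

S₀ = ε-closure({0}) = {0,2,4}
'b' @ 1: {1,3,5}  (accept∈set)
'a' @ 2: {}  — state set empty
rest 'ccba' ignored (set empty)
final: {}; accept 1 not in set

Answer: REJECT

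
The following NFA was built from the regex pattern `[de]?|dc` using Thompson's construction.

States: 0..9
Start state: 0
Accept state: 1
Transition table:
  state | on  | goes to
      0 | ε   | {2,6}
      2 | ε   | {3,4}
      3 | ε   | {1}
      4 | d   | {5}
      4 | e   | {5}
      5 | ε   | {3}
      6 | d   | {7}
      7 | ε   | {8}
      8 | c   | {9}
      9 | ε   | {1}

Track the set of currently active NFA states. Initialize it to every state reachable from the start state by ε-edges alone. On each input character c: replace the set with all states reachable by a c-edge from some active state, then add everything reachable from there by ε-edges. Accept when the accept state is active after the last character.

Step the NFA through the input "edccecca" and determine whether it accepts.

initial (ε-close {0}): {0,1,2,3,4,6}
'e' @ 1: {1,3,5}  [accepting]
'd' @ 2: {}  — dead — no transitions
rest 'ccecca' ignored (set empty)
after full input: {}  (accept=1 not in)

Answer: REJECT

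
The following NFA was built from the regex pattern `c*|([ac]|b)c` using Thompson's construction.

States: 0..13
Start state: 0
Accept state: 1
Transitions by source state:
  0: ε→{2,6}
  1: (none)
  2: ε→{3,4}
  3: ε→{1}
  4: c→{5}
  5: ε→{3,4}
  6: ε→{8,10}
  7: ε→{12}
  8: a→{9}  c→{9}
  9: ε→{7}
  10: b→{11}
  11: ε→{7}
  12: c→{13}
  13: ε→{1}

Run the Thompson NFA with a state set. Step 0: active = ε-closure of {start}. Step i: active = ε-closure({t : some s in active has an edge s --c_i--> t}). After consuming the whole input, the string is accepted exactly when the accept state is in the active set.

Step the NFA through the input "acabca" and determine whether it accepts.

initial (ε-close {0}): {0,1,2,3,4,6,8,10}
'a' @ 1: {7,9,12}
'c' @ 2: {1,13}  (accept∈set)
'a' @ 3: {}  — dead — no transitions
rest 'bca' ignored (set empty)
final: {}; accept 1 not in set

Answer: REJECT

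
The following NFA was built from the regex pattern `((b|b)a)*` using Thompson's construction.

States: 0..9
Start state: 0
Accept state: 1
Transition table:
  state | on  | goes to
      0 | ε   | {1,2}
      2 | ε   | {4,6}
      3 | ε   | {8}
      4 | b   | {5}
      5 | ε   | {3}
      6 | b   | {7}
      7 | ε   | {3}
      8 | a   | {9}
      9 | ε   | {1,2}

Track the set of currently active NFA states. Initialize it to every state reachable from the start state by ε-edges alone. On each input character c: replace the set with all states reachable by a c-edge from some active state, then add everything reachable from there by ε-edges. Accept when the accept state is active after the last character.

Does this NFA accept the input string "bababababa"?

Answer: ACCEPT

Trace:
initial (ε-close {0}): {0,1,2,4,6}
'b' @ 1: {3,5,7,8}
'a' @ 2: {1,2,4,6,9}  (accept∈set)
'b' @ 3: {3,5,7,8}
'a' @ 4: {1,2,4,6,9}  (accept∈set)
'b' @ 5: {3,5,7,8}
'a' @ 6: {1,2,4,6,9}  (accept∈set)
'b' @ 7: {3,5,7,8}
'a' @ 8: {1,2,4,6,9}  (accept∈set)
'b' @ 9: {3,5,7,8}
'a' @ 10: {1,2,4,6,9}  (accept∈set)
end set {1,2,4,6,9} — state 1 in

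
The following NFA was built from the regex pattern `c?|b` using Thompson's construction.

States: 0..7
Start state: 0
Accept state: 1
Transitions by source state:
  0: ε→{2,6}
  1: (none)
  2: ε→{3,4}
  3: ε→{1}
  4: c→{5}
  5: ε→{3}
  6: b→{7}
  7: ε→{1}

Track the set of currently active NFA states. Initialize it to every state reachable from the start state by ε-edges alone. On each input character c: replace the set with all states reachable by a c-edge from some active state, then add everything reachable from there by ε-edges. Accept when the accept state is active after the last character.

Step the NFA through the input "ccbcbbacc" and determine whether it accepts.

S₀ = ε-closure({0}) = {0,1,2,3,4,6}
'c' @ 1: {1,3,5}  (accept∈set)
'c' @ 2: {}  — dead — no transitions
rest 'bcbbacc' ignored (set empty)
after full input: {}  (accept=1 not in)

Answer: REJECT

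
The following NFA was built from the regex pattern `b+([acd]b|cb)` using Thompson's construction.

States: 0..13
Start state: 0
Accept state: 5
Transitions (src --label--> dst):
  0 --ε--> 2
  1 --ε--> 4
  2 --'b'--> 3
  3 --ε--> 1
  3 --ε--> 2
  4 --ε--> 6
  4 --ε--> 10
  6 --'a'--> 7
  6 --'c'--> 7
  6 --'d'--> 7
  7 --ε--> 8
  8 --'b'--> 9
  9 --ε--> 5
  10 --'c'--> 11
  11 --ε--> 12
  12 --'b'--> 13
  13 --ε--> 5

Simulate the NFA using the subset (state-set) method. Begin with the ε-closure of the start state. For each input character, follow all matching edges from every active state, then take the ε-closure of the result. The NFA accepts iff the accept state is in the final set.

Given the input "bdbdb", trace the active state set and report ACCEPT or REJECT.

S₀ = ε-closure({0}) = {0,2}
'b' @ 1: {1,2,3,4,6,10}
'd' @ 2: {7,8}
'b' @ 3: {5,9}  (accept∈set)
'd' @ 4: {}  — no active states
rest 'b' ignored (set empty)
final: {}; accept 5 not in set

Answer: REJECT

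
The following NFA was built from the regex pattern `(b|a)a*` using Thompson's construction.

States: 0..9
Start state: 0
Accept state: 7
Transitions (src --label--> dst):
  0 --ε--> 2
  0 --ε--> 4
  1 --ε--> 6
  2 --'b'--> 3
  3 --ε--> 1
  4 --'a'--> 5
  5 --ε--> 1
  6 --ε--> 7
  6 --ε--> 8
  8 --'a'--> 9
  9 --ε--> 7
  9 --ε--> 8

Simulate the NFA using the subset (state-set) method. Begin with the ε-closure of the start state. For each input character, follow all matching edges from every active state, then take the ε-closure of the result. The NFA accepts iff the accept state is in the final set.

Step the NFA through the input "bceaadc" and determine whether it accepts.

Answer: REJECT

Derivation:
S₀ = ε-closure({0}) = {0,2,4}
'b' @ 1: {1,3,6,7,8}  [accepting]
'c' @ 2: {}  — no active states
rest 'eaadc' ignored (set empty)
after full input: {}  (accept=7 not in)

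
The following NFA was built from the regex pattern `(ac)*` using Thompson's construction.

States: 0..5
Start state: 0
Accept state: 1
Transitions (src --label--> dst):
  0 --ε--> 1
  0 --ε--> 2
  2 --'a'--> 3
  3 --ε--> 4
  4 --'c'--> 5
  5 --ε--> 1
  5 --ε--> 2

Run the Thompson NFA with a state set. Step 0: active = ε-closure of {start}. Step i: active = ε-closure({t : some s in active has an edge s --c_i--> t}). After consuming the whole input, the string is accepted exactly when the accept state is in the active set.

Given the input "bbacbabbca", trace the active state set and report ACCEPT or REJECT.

Answer: REJECT

Trace:
start: ε-closure({0}) = {0,1,2}
'b' @ 1: {}  — no active states
rest 'bacbabbca' ignored (set empty)
after full input: {}  (accept=1 not in)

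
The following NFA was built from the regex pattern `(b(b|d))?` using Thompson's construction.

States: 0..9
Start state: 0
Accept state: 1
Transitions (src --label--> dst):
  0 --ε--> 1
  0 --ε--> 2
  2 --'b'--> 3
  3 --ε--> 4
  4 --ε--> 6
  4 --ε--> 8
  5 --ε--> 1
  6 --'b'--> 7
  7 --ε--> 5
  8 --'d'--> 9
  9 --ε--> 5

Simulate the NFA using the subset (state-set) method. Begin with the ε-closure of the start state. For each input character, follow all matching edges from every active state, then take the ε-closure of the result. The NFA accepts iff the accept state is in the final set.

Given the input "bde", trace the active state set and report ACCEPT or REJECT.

S₀ = ε-closure({0}) = {0,1,2}
'b' @ 1: {3,4,6,8}
'd' @ 2: {1,5,9}  (accept∈set)
'e' @ 3: {}  — dead — no transitions
after full input: {}  (accept=1 not in)

Answer: REJECT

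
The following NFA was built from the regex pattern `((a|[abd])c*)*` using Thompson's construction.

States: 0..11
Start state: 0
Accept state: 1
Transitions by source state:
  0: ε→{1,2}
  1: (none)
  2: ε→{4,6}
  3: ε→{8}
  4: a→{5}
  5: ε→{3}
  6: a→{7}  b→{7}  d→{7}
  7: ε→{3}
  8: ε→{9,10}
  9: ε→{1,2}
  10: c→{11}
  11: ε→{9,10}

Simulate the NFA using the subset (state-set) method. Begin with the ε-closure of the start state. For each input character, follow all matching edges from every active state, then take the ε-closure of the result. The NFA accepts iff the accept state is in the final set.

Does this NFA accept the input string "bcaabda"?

Answer: ACCEPT

Trace:
initial (ε-close {0}): {0,1,2,4,6}
'b' @ 1: {1,2,3,4,6,7,8,9,10}  [accepting]
'c' @ 2: {1,2,4,6,9,10,11}  [accepting]
'a' @ 3: {1,2,3,4,5,6,7,8,9,10}  [accepting]
'a' @ 4: {1,2,3,4,5,6,7,8,9,10}  [accepting]
'b' @ 5: {1,2,3,4,6,7,8,9,10}  [accepting]
'd' @ 6: {1,2,3,4,6,7,8,9,10}  [accepting]
'a' @ 7: {1,2,3,4,5,6,7,8,9,10}  [accepting]
end set {1,2,3,4,5,6,7,8,9,10} — state 1 in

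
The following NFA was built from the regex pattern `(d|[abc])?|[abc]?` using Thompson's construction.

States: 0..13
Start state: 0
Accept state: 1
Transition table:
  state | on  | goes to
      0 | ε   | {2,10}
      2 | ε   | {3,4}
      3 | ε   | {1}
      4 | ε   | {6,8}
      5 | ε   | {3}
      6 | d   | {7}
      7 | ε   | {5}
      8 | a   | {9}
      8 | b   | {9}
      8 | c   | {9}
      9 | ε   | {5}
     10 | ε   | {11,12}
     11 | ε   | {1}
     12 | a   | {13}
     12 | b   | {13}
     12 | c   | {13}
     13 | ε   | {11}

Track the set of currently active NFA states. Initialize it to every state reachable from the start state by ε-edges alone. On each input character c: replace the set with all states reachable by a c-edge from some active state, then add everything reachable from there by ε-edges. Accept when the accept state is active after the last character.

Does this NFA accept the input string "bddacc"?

Answer: REJECT

Trace:
start: ε-closure({0}) = {0,1,2,3,4,6,8,10,11,12}
'b' @ 1: {1,3,5,9,11,13}  (accept∈set)
'd' @ 2: {}  — no active states
rest 'dacc' ignored (set empty)
after full input: {}  (accept=1 not in)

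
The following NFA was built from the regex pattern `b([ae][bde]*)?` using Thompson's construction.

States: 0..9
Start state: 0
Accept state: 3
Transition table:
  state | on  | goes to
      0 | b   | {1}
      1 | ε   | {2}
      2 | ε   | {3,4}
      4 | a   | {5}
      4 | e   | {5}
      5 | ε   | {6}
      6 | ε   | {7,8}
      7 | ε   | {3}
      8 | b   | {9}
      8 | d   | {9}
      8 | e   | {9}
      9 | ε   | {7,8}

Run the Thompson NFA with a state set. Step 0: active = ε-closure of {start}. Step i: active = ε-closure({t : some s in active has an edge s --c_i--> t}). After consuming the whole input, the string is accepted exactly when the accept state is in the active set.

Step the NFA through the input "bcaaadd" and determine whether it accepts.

S₀ = ε-closure({0}) = {0}
'b' @ 1: {1,2,3,4}  ✓accept
'c' @ 2: {}  — no active states
rest 'aaadd' ignored (set empty)
final: {}; accept 3 not in set

Answer: REJECT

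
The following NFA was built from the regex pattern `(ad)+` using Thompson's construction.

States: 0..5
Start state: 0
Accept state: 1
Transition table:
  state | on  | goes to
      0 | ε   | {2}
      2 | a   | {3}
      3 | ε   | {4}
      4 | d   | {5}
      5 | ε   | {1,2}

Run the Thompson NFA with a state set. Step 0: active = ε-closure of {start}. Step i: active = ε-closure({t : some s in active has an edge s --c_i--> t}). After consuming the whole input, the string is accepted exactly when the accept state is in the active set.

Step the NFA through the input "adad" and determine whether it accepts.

Answer: ACCEPT

Trace:
start: ε-closure({0}) = {0,2}
'a' @ 1: {3,4}
'd' @ 2: {1,2,5}  [accepting]
'a' @ 3: {3,4}
'd' @ 4: {1,2,5}  [accepting]
after full input: {1,2,5}  (accept=1 in)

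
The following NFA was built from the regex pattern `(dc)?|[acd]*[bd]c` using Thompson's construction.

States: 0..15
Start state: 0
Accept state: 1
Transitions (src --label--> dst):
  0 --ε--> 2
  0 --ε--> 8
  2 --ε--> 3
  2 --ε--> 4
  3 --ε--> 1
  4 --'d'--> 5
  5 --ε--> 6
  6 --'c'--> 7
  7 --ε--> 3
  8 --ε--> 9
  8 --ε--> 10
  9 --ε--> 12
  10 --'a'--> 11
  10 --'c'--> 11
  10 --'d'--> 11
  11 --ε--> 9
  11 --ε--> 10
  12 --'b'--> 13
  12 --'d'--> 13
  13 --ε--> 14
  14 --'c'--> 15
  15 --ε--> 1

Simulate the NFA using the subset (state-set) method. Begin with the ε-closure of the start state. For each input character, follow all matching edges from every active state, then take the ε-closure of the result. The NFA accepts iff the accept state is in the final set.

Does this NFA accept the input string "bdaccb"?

initial (ε-close {0}): {0,1,2,3,4,8,9,10,12}
'b' @ 1: {13,14}
'd' @ 2: {}  — state set empty
rest 'accb' ignored (set empty)
after full input: {}  (accept=1 not in)

Answer: REJECT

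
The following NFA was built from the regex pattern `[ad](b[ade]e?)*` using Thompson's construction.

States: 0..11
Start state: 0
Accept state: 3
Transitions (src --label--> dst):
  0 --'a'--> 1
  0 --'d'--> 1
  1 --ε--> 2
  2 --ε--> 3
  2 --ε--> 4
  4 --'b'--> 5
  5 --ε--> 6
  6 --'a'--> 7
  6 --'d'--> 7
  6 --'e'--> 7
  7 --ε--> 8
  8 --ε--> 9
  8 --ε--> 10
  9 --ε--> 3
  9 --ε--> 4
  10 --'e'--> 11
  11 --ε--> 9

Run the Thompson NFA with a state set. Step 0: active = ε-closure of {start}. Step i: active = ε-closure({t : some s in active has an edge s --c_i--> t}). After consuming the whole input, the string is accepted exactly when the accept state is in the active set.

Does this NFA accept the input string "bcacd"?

initial (ε-close {0}): {0}
'b' @ 1: {}  — state set empty
rest 'cacd' ignored (set empty)
final: {}; accept 3 not in set

Answer: REJECT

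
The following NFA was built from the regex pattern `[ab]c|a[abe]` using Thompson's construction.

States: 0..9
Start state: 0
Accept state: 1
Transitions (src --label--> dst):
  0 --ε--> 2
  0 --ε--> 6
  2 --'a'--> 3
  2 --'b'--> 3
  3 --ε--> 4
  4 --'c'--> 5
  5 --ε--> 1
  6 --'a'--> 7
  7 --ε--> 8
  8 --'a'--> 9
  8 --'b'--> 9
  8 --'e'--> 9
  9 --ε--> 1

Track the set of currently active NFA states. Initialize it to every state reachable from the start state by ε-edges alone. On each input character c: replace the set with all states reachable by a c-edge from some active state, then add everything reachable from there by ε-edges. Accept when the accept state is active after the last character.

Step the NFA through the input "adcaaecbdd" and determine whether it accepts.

initial (ε-close {0}): {0,2,6}
'a' @ 1: {3,4,7,8}
'd' @ 2: {}  — no active states
rest 'caaecbdd' ignored (set empty)
end set {} — state 1 not in

Answer: REJECT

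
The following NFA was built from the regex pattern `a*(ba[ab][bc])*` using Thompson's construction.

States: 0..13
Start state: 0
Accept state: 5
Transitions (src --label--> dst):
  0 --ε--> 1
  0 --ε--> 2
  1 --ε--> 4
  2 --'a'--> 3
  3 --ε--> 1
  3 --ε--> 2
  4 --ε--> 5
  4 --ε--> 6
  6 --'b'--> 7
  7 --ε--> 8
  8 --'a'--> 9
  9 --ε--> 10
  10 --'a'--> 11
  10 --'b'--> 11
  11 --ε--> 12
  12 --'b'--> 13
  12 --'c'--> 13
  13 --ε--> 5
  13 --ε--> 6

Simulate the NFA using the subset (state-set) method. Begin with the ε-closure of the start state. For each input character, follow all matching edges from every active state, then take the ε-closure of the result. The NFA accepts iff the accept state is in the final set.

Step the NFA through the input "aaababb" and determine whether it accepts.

start: ε-closure({0}) = {0,1,2,4,5,6}
'a' @ 1: {1,2,3,4,5,6}  ✓accept
'a' @ 2: {1,2,3,4,5,6}  ✓accept
'a' @ 3: {1,2,3,4,5,6}  ✓accept
'b' @ 4: {7,8}
'a' @ 5: {9,10}
'b' @ 6: {11,12}
'b' @ 7: {5,6,13}  ✓accept
after full input: {5,6,13}  (accept=5 in)

Answer: ACCEPT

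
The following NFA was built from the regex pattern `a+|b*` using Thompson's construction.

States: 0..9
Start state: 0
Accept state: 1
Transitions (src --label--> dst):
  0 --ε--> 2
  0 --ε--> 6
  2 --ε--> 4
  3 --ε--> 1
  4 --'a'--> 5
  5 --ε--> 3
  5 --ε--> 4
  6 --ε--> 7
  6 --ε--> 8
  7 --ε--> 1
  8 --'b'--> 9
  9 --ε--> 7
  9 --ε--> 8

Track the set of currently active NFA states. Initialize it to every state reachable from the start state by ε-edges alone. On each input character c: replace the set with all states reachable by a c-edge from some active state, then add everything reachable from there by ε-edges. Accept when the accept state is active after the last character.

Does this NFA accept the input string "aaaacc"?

start: ε-closure({0}) = {0,1,2,4,6,7,8}
'a' @ 1: {1,3,4,5}  (accept∈set)
'a' @ 2: {1,3,4,5}  (accept∈set)
'a' @ 3: {1,3,4,5}  (accept∈set)
'a' @ 4: {1,3,4,5}  (accept∈set)
'c' @ 5: {}  — state set empty
rest 'c' ignored (set empty)
end set {} — state 1 not in

Answer: REJECT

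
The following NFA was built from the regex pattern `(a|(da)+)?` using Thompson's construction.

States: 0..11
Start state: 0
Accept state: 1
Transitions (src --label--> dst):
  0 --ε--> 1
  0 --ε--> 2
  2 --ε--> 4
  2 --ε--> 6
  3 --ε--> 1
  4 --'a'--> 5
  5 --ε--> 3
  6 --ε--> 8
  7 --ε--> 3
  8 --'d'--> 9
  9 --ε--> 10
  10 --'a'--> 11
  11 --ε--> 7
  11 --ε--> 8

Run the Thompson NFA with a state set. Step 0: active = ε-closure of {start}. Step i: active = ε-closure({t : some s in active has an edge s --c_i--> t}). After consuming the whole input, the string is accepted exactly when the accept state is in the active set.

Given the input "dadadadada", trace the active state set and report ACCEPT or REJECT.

S₀ = ε-closure({0}) = {0,1,2,4,6,8}
'd' @ 1: {9,10}
'a' @ 2: {1,3,7,8,11}  ✓accept
'd' @ 3: {9,10}
'a' @ 4: {1,3,7,8,11}  ✓accept
'd' @ 5: {9,10}
'a' @ 6: {1,3,7,8,11}  ✓accept
'd' @ 7: {9,10}
'a' @ 8: {1,3,7,8,11}  ✓accept
'd' @ 9: {9,10}
'a' @ 10: {1,3,7,8,11}  ✓accept
end set {1,3,7,8,11} — state 1 in

Answer: ACCEPT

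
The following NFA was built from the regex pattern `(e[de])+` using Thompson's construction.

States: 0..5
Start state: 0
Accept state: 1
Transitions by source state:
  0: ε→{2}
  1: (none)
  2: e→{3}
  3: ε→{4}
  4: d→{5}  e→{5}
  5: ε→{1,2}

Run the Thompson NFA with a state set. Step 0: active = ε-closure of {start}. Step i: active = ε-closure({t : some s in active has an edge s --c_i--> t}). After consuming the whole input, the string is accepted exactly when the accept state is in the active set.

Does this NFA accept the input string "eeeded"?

Answer: ACCEPT

Trace:
S₀ = ε-closure({0}) = {0,2}
'e' @ 1: {3,4}
'e' @ 2: {1,2,5}  (accept∈set)
'e' @ 3: {3,4}
'd' @ 4: {1,2,5}  (accept∈set)
'e' @ 5: {3,4}
'd' @ 6: {1,2,5}  (accept∈set)
after full input: {1,2,5}  (accept=1 in)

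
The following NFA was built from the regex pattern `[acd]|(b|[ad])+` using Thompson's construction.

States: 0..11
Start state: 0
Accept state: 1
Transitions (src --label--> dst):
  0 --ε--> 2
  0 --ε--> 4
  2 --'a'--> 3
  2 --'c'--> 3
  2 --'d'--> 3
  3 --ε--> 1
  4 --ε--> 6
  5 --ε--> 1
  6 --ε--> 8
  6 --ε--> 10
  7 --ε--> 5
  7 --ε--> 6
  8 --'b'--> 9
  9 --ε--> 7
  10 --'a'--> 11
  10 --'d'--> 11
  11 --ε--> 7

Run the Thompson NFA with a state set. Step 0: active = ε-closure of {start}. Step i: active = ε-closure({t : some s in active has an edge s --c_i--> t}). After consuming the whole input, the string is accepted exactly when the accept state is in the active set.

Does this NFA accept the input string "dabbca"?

initial (ε-close {0}): {0,2,4,6,8,10}
'd' @ 1: {1,3,5,6,7,8,10,11}  ✓accept
'a' @ 2: {1,5,6,7,8,10,11}  ✓accept
'b' @ 3: {1,5,6,7,8,9,10}  ✓accept
'b' @ 4: {1,5,6,7,8,9,10}  ✓accept
'c' @ 5: {}  — dead — no transitions
rest 'a' ignored (set empty)
end set {} — state 1 not in

Answer: REJECT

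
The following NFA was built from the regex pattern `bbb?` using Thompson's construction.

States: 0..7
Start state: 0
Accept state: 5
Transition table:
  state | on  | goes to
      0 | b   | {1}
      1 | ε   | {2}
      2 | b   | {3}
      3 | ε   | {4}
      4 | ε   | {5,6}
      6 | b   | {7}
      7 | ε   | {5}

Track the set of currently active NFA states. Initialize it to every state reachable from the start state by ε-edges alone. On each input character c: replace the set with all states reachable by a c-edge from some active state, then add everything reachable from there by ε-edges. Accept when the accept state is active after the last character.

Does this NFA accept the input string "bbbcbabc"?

initial (ε-close {0}): {0}
'b' @ 1: {1,2}
'b' @ 2: {3,4,5,6}  ✓accept
'b' @ 3: {5,7}  ✓accept
'c' @ 4: {}  — dead — no transitions
rest 'babc' ignored (set empty)
final: {}; accept 5 not in set

Answer: REJECT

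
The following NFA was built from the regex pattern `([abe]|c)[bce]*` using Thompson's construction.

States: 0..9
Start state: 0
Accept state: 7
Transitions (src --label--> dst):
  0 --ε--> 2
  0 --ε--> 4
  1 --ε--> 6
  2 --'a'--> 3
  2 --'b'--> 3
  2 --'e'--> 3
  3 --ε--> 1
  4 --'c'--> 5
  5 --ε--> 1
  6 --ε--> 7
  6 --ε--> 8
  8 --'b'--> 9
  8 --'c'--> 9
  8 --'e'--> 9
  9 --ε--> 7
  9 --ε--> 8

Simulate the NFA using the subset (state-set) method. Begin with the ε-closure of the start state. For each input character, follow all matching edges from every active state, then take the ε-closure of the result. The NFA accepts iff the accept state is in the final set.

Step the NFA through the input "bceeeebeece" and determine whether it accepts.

Answer: ACCEPT

Trace:
S₀ = ε-closure({0}) = {0,2,4}
'b' @ 1: {1,3,6,7,8}  (accept∈set)
'c' @ 2: {7,8,9}  (accept∈set)
'e' @ 3: {7,8,9}  (accept∈set)
'e' @ 4: {7,8,9}  (accept∈set)
'e' @ 5: {7,8,9}  (accept∈set)
'e' @ 6: {7,8,9}  (accept∈set)
'b' @ 7: {7,8,9}  (accept∈set)
'e' @ 8: {7,8,9}  (accept∈set)
'e' @ 9: {7,8,9}  (accept∈set)
'c' @ 10: {7,8,9}  (accept∈set)
'e' @ 11: {7,8,9}  (accept∈set)
after full input: {7,8,9}  (accept=7 in)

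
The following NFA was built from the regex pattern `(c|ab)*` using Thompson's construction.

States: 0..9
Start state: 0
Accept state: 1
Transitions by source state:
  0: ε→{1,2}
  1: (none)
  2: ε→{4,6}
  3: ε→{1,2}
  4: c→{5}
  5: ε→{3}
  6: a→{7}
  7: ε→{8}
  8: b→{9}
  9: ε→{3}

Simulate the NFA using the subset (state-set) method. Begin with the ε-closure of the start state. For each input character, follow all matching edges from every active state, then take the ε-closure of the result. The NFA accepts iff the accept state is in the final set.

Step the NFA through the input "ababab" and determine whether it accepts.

Answer: ACCEPT

Derivation:
initial (ε-close {0}): {0,1,2,4,6}
'a' @ 1: {7,8}
'b' @ 2: {1,2,3,4,6,9}  [accepting]
'a' @ 3: {7,8}
'b' @ 4: {1,2,3,4,6,9}  [accepting]
'a' @ 5: {7,8}
'b' @ 6: {1,2,3,4,6,9}  [accepting]
after full input: {1,2,3,4,6,9}  (accept=1 in)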